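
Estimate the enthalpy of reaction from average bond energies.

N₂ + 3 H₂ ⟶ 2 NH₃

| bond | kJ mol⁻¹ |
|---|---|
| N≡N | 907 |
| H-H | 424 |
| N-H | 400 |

Bonds broken (reactants):
  H-H: 3 × 424 = 1272
  N≡N: 1 × 907 = 907
  Σ(broken) = 2179 kJ
Bonds formed (products):
  N-H: 6 × 400 = 2400
  Σ(formed) = 2400 kJ
ΔH = Σ(broken) − Σ(formed) = 2179 − 2400 = −221 kJ

ΔH ≈ −221 kJ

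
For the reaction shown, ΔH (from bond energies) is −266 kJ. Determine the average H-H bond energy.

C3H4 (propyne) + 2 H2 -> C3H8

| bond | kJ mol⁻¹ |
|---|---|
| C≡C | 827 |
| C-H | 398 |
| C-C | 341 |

Let D be the H-H bond energy.
Σ(broken) = 1×827 + 1×341 + 4×398 + 2×D = 2760 + 2D
Σ(formed) = 2×341 + 8×398 = 3866
ΔH = Σ(broken) − Σ(formed) = (2760 + 2D) − (3866) = −1106 + 2D
Setting this equal to −266 kJ gives 2D = 840, so D = 420 kJ/mol.

D(H-H) ≈ 420 kJ/mol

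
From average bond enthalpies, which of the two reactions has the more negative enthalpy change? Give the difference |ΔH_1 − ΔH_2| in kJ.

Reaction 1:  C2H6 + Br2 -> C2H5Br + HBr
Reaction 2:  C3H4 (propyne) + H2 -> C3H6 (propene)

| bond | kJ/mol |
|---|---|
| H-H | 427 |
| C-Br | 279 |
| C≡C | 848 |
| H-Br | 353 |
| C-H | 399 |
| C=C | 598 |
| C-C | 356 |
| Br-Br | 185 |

Reaction 2, by 73 kJ

Reaction 1:
  Bonds broken (reactants):
    Br-Br: 1 × 185 = 185
    C-C: 1 × 356 = 356
    C-H: 6 × 399 = 2394
    Σ(broken) = 2935 kJ
  Bonds formed (products):
    C-Br: 1 × 279 = 279
    C-C: 1 × 356 = 356
    C-H: 5 × 399 = 1995
    H-Br: 1 × 353 = 353
    Σ(formed) = 2983 kJ
  ΔH_1 = 2935 − 2983 = −48 kJ
Reaction 2:
  Bonds broken (reactants):
    C≡C: 1 × 848 = 848
    C-C: 1 × 356 = 356
    C-H: 4 × 399 = 1596
    H-H: 1 × 427 = 427
    Σ(broken) = 3227 kJ
  Bonds formed (products):
    C-C: 1 × 356 = 356
    C-H: 6 × 399 = 2394
    C=C: 1 × 598 = 598
    Σ(formed) = 3348 kJ
  ΔH_2 = 3227 − 3348 = −121 kJ
ΔH_1 − ΔH_2 = +73 kJ, so reaction 2 has the more negative ΔH; |ΔH_1 − ΔH_2| = 73 kJ.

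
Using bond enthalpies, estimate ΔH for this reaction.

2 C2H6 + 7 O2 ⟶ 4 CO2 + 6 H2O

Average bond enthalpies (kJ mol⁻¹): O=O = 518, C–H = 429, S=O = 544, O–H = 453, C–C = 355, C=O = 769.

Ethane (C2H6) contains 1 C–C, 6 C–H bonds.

ΔH ≈ −2104 kJ

Bonds broken (reactants):
  C–C: 2 × 355 = 710
  C–H: 12 × 429 = 5148
  O=O: 7 × 518 = 3626
  Σ(broken) = 9484 kJ
Bonds formed (products):
  C=O: 8 × 769 = 6152
  O–H: 12 × 453 = 5436
  Σ(formed) = 11588 kJ
ΔH = Σ(broken) − Σ(formed) = 9484 − 11588 = −2104 kJ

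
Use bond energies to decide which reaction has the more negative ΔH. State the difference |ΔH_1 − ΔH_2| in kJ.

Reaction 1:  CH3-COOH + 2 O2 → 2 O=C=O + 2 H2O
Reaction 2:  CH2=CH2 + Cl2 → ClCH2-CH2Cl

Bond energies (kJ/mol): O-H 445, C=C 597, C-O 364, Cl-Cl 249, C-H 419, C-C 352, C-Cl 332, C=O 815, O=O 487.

Reaction 1:
  Bonds broken (reactants):
    C-C: 1 × 352 = 352
    C-H: 3 × 419 = 1257
    C-O: 1 × 364 = 364
    C=O: 1 × 815 = 815
    O-H: 1 × 445 = 445
    O=O: 2 × 487 = 974
    Σ(broken) = 4207 kJ
  Bonds formed (products):
    C=O: 4 × 815 = 3260
    O-H: 4 × 445 = 1780
    Σ(formed) = 5040 kJ
  ΔH_1 = 4207 − 5040 = −833 kJ
Reaction 2:
  Bonds broken (reactants):
    C-H: 4 × 419 = 1676
    C=C: 1 × 597 = 597
    Cl-Cl: 1 × 249 = 249
    Σ(broken) = 2522 kJ
  Bonds formed (products):
    C-C: 1 × 352 = 352
    C-Cl: 2 × 332 = 664
    C-H: 4 × 419 = 1676
    Σ(formed) = 2692 kJ
  ΔH_2 = 2522 − 2692 = −170 kJ
ΔH_1 − ΔH_2 = −663 kJ, so reaction 1 has the more negative ΔH; |ΔH_1 − ΔH_2| = 663 kJ.

Reaction 1, by 663 kJ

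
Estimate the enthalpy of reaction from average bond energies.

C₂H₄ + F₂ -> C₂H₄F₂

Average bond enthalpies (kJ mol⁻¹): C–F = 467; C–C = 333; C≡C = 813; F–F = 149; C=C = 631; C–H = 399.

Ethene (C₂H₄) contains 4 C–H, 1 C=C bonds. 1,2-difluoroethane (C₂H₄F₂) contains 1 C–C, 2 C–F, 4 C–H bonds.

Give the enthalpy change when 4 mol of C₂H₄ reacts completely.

ΔH = −1948 kJ

Bonds broken (reactants):
  C–H: 4 × 399 = 1596
  C=C: 1 × 631 = 631
  F–F: 1 × 149 = 149
  Σ(broken) = 2376 kJ
Bonds formed (products):
  C–C: 1 × 333 = 333
  C–F: 2 × 467 = 934
  C–H: 4 × 399 = 1596
  Σ(formed) = 2863 kJ
ΔH = Σ(broken) − Σ(formed) = 2376 − 2863 = −487 kJ
For 4× the reaction as written: 4 × (−487) = −1948 kJ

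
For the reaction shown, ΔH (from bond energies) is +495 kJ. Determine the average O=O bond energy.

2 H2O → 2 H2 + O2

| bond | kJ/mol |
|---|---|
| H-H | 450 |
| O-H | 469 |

Let D be the O=O bond energy.
Σ(broken) = 4×469 = 1876
Σ(formed) = 2×450 + 1×D = 900 + D
ΔH = Σ(broken) − Σ(formed) = (1876) − (900 + D) = +976 − D
Setting this equal to +495 kJ gives D = 481 kJ/mol.

D(O=O) ≈ 481 kJ/mol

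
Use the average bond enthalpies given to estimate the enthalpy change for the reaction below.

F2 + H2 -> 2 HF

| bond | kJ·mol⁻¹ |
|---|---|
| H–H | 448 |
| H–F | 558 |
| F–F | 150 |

Bonds broken (reactants):
  F–F: 1 × 150 = 150
  H–H: 1 × 448 = 448
  Σ(broken) = 598 kJ
Bonds formed (products):
  H–F: 2 × 558 = 1116
  Σ(formed) = 1116 kJ
ΔH = Σ(broken) − Σ(formed) = 598 − 1116 = −518 kJ

ΔH ≈ −518 kJ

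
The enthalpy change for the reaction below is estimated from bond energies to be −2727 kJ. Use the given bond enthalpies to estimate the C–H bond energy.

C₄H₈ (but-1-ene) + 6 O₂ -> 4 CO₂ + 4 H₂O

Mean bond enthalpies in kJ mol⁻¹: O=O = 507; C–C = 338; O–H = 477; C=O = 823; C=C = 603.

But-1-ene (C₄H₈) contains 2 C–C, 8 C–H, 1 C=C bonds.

D(C–H) ≈ 419 kJ/mol

Let D be the C–H bond energy.
Σ(broken) = 2×338 + 8×D + 1×603 + 6×507 = 4321 + 8D
Σ(formed) = 8×823 + 8×477 = 10400
ΔH = Σ(broken) − Σ(formed) = (4321 + 8D) − (10400) = −6079 + 8D
Setting this equal to −2727 kJ gives 8D = 3352, so D = 419 kJ/mol.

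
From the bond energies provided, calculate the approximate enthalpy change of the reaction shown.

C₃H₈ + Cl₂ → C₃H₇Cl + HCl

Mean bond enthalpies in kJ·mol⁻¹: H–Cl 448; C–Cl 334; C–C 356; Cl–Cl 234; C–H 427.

Bonds broken (reactants):
  C–C: 2 × 356 = 712
  C–H: 8 × 427 = 3416
  Cl–Cl: 1 × 234 = 234
  Σ(broken) = 4362 kJ
Bonds formed (products):
  C–C: 2 × 356 = 712
  C–Cl: 1 × 334 = 334
  C–H: 7 × 427 = 2989
  H–Cl: 1 × 448 = 448
  Σ(formed) = 4483 kJ
ΔH = Σ(broken) − Σ(formed) = 4362 − 4483 = −121 kJ

ΔH ≈ −121 kJ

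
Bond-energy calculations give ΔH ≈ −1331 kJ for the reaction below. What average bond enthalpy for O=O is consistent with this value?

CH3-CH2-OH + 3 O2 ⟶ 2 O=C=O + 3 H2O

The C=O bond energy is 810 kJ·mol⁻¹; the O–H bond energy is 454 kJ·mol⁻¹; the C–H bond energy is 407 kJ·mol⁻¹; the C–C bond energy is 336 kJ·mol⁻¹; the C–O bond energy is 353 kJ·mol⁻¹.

D(O=O) ≈ 485 kJ/mol

Let D be the O=O bond energy.
Σ(broken) = 1×336 + 5×407 + 1×353 + 1×454 + 3×D = 3178 + 3D
Σ(formed) = 4×810 + 6×454 = 5964
ΔH = Σ(broken) − Σ(formed) = (3178 + 3D) − (5964) = −2786 + 3D
Setting this equal to −1331 kJ gives 3D = 1455, so D = 485 kJ/mol.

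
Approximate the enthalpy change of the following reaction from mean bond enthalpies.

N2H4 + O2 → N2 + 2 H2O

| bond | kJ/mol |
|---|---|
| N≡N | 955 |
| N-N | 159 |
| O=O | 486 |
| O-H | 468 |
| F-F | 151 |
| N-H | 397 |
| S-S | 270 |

ΔH ≈ −594 kJ

Bonds broken (reactants):
  N-H: 4 × 397 = 1588
  N-N: 1 × 159 = 159
  O=O: 1 × 486 = 486
  Σ(broken) = 2233 kJ
Bonds formed (products):
  N≡N: 1 × 955 = 955
  O-H: 4 × 468 = 1872
  Σ(formed) = 2827 kJ
ΔH = Σ(broken) − Σ(formed) = 2233 − 2827 = −594 kJ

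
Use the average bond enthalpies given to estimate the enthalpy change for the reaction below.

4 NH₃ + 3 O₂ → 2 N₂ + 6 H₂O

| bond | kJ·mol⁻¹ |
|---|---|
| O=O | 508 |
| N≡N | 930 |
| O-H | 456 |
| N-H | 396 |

Bonds broken (reactants):
  N-H: 12 × 396 = 4752
  O=O: 3 × 508 = 1524
  Σ(broken) = 6276 kJ
Bonds formed (products):
  N≡N: 2 × 930 = 1860
  O-H: 12 × 456 = 5472
  Σ(formed) = 7332 kJ
ΔH = Σ(broken) − Σ(formed) = 6276 − 7332 = −1056 kJ

ΔH ≈ −1056 kJ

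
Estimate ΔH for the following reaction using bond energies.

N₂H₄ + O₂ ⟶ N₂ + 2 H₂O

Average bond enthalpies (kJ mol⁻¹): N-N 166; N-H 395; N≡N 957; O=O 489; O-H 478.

Bonds broken (reactants):
  N-H: 4 × 395 = 1580
  N-N: 1 × 166 = 166
  O=O: 1 × 489 = 489
  Σ(broken) = 2235 kJ
Bonds formed (products):
  N≡N: 1 × 957 = 957
  O-H: 4 × 478 = 1912
  Σ(formed) = 2869 kJ
ΔH = Σ(broken) − Σ(formed) = 2235 − 2869 = −634 kJ

ΔH ≈ −634 kJ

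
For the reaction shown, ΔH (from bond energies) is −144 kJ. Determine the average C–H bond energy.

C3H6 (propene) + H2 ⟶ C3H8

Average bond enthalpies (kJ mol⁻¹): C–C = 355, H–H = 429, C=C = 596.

Let D be the C–H bond energy.
Σ(broken) = 1×355 + 6×D + 1×596 + 1×429 = 1380 + 6D
Σ(formed) = 2×355 + 8×D = 710 + 8D
ΔH = Σ(broken) − Σ(formed) = (1380 + 6D) − (710 + 8D) = +670 − 2D
Setting this equal to −144 kJ gives 2D = 814, so D = 407 kJ/mol.

D(C–H) ≈ 407 kJ/mol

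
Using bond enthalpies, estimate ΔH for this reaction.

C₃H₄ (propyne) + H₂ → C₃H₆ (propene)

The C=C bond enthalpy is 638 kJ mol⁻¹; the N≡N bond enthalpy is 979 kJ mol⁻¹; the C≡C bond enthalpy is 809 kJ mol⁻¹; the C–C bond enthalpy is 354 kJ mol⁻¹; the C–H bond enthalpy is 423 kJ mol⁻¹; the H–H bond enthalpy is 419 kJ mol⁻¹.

ΔH ≈ −256 kJ

Bonds broken (reactants):
  C≡C: 1 × 809 = 809
  C–C: 1 × 354 = 354
  C–H: 4 × 423 = 1692
  H–H: 1 × 419 = 419
  Σ(broken) = 3274 kJ
Bonds formed (products):
  C–C: 1 × 354 = 354
  C–H: 6 × 423 = 2538
  C=C: 1 × 638 = 638
  Σ(formed) = 3530 kJ
ΔH = Σ(broken) − Σ(formed) = 3274 − 3530 = −256 kJ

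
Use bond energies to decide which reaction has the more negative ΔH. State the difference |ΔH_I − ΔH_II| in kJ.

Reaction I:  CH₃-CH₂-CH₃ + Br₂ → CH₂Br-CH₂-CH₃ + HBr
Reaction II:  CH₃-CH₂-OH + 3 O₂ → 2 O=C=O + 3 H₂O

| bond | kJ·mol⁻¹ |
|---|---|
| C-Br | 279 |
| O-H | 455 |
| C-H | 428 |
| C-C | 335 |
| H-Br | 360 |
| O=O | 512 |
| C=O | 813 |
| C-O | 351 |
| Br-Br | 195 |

Reaction II, by 1149 kJ

Reaction I:
  Bonds broken (reactants):
    Br-Br: 1 × 195 = 195
    C-C: 2 × 335 = 670
    C-H: 8 × 428 = 3424
    Σ(broken) = 4289 kJ
  Bonds formed (products):
    C-Br: 1 × 279 = 279
    C-C: 2 × 335 = 670
    C-H: 7 × 428 = 2996
    H-Br: 1 × 360 = 360
    Σ(formed) = 4305 kJ
  ΔH_I = 4289 − 4305 = −16 kJ
Reaction II:
  Bonds broken (reactants):
    C-C: 1 × 335 = 335
    C-H: 5 × 428 = 2140
    C-O: 1 × 351 = 351
    O-H: 1 × 455 = 455
    O=O: 3 × 512 = 1536
    Σ(broken) = 4817 kJ
  Bonds formed (products):
    C=O: 4 × 813 = 3252
    O-H: 6 × 455 = 2730
    Σ(formed) = 5982 kJ
  ΔH_II = 4817 − 5982 = −1165 kJ
ΔH_I − ΔH_II = +1149 kJ, so reaction II has the more negative ΔH; |ΔH_I − ΔH_II| = 1149 kJ.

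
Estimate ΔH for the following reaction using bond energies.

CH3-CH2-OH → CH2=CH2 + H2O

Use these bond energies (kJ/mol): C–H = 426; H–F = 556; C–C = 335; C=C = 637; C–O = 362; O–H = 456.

Bonds broken (reactants):
  C–C: 1 × 335 = 335
  C–H: 5 × 426 = 2130
  C–O: 1 × 362 = 362
  O–H: 1 × 456 = 456
  Σ(broken) = 3283 kJ
Bonds formed (products):
  C–H: 4 × 426 = 1704
  C=C: 1 × 637 = 637
  O–H: 2 × 456 = 912
  Σ(formed) = 3253 kJ
ΔH = Σ(broken) − Σ(formed) = 3283 − 3253 = +30 kJ

ΔH ≈ +30 kJ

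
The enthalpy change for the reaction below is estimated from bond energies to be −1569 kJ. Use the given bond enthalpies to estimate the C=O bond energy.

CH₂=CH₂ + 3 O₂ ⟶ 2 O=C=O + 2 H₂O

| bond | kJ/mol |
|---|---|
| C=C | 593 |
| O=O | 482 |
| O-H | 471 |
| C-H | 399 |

Let D be the C=O bond energy.
Σ(broken) = 4×399 + 1×593 + 3×482 = 3635
Σ(formed) = 4×D + 4×471 = 1884 + 4D
ΔH = Σ(broken) − Σ(formed) = (3635) − (1884 + 4D) = +1751 − 4D
Setting this equal to −1569 kJ gives 4D = 3320, so D = 830 kJ/mol.

D(C=O) ≈ 830 kJ/mol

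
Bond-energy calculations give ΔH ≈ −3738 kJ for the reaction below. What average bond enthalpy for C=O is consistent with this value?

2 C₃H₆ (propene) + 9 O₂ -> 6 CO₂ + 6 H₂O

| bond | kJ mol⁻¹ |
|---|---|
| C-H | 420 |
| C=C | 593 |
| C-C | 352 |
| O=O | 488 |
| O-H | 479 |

Let D be the C=O bond energy.
Σ(broken) = 2×352 + 12×420 + 2×593 + 9×488 = 11322
Σ(formed) = 12×D + 12×479 = 5748 + 12D
ΔH = Σ(broken) − Σ(formed) = (11322) − (5748 + 12D) = +5574 − 12D
Setting this equal to −3738 kJ gives 12D = 9312, so D = 776 kJ/mol.

D(C=O) ≈ 776 kJ/mol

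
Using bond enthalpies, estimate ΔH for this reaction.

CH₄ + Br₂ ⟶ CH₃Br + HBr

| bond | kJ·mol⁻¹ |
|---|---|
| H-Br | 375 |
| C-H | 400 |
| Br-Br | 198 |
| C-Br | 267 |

ΔH ≈ −44 kJ

Bonds broken (reactants):
  Br-Br: 1 × 198 = 198
  C-H: 4 × 400 = 1600
  Σ(broken) = 1798 kJ
Bonds formed (products):
  C-Br: 1 × 267 = 267
  C-H: 3 × 400 = 1200
  H-Br: 1 × 375 = 375
  Σ(formed) = 1842 kJ
ΔH = Σ(broken) − Σ(formed) = 1798 − 1842 = −44 kJ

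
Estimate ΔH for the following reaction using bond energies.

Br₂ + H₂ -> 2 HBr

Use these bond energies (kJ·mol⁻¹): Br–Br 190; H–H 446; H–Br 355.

Bonds broken (reactants):
  Br–Br: 1 × 190 = 190
  H–H: 1 × 446 = 446
  Σ(broken) = 636 kJ
Bonds formed (products):
  H–Br: 2 × 355 = 710
  Σ(formed) = 710 kJ
ΔH = Σ(broken) − Σ(formed) = 636 − 710 = −74 kJ

ΔH ≈ −74 kJ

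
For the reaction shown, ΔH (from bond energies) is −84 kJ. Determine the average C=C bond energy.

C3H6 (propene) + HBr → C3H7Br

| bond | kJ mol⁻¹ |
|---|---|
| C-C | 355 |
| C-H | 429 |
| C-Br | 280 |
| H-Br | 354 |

Let D be the C=C bond energy.
Σ(broken) = 1×355 + 6×429 + 1×D + 1×354 = 3283 + D
Σ(formed) = 1×280 + 2×355 + 7×429 = 3993
ΔH = Σ(broken) − Σ(formed) = (3283 + D) − (3993) = −710 + D
Setting this equal to −84 kJ gives D = 626 kJ/mol.

D(C=C) ≈ 626 kJ/mol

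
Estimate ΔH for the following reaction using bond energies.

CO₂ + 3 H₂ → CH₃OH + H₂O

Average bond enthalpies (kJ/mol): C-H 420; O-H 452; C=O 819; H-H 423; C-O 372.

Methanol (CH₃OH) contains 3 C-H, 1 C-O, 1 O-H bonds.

Bonds broken (reactants):
  C=O: 2 × 819 = 1638
  H-H: 3 × 423 = 1269
  Σ(broken) = 2907 kJ
Bonds formed (products):
  C-H: 3 × 420 = 1260
  C-O: 1 × 372 = 372
  O-H: 3 × 452 = 1356
  Σ(formed) = 2988 kJ
ΔH = Σ(broken) − Σ(formed) = 2907 − 2988 = −81 kJ

ΔH ≈ −81 kJ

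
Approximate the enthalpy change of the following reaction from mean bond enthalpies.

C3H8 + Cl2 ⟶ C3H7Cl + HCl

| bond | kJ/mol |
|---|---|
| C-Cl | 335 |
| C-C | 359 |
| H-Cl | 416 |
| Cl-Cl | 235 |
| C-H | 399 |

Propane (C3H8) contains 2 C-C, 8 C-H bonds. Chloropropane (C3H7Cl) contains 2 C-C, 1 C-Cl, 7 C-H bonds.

ΔH ≈ −117 kJ

Bonds broken (reactants):
  C-C: 2 × 359 = 718
  C-H: 8 × 399 = 3192
  Cl-Cl: 1 × 235 = 235
  Σ(broken) = 4145 kJ
Bonds formed (products):
  C-C: 2 × 359 = 718
  C-Cl: 1 × 335 = 335
  C-H: 7 × 399 = 2793
  H-Cl: 1 × 416 = 416
  Σ(formed) = 4262 kJ
ΔH = Σ(broken) − Σ(formed) = 4145 − 4262 = −117 kJ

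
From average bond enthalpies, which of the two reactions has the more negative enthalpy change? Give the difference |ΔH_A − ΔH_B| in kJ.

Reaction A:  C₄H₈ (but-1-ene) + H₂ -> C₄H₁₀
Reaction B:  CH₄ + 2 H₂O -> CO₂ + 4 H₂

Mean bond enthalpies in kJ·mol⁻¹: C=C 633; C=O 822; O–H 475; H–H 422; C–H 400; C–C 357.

Reaction A, by 270 kJ

Reaction A:
  Bonds broken (reactants):
    C–C: 2 × 357 = 714
    C–H: 8 × 400 = 3200
    C=C: 1 × 633 = 633
    H–H: 1 × 422 = 422
    Σ(broken) = 4969 kJ
  Bonds formed (products):
    C–C: 3 × 357 = 1071
    C–H: 10 × 400 = 4000
    Σ(formed) = 5071 kJ
  ΔH_A = 4969 − 5071 = −102 kJ
Reaction B:
  Bonds broken (reactants):
    C–H: 4 × 400 = 1600
    O–H: 4 × 475 = 1900
    Σ(broken) = 3500 kJ
  Bonds formed (products):
    C=O: 2 × 822 = 1644
    H–H: 4 × 422 = 1688
    Σ(formed) = 3332 kJ
  ΔH_B = 3500 − 3332 = +168 kJ
ΔH_A − ΔH_B = −270 kJ, so reaction A has the more negative ΔH; |ΔH_A − ΔH_B| = 270 kJ.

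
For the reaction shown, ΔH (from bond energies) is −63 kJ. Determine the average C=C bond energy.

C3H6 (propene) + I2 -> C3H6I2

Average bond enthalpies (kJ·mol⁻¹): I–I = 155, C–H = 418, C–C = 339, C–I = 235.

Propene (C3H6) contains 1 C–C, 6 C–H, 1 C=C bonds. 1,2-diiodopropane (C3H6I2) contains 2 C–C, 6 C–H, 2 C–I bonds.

Let D be the C=C bond energy.
Σ(broken) = 1×339 + 6×418 + 1×D + 1×155 = 3002 + D
Σ(formed) = 2×339 + 6×418 + 2×235 = 3656
ΔH = Σ(broken) − Σ(formed) = (3002 + D) − (3656) = −654 + D
Setting this equal to −63 kJ gives D = 591 kJ/mol.

D(C=C) ≈ 591 kJ/mol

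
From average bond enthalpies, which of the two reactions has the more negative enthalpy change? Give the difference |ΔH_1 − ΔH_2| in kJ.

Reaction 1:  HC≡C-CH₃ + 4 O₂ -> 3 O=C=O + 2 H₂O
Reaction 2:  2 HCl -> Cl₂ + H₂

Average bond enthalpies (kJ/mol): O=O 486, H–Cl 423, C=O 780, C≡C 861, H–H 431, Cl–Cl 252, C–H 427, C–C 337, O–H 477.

Reaction 1:
  Bonds broken (reactants):
    C≡C: 1 × 861 = 861
    C–C: 1 × 337 = 337
    C–H: 4 × 427 = 1708
    O=O: 4 × 486 = 1944
    Σ(broken) = 4850 kJ
  Bonds formed (products):
    C=O: 6 × 780 = 4680
    O–H: 4 × 477 = 1908
    Σ(formed) = 6588 kJ
  ΔH_1 = 4850 − 6588 = −1738 kJ
Reaction 2:
  Bonds broken (reactants):
    H–Cl: 2 × 423 = 846
    Σ(broken) = 846 kJ
  Bonds formed (products):
    Cl–Cl: 1 × 252 = 252
    H–H: 1 × 431 = 431
    Σ(formed) = 683 kJ
  ΔH_2 = 846 − 683 = +163 kJ
ΔH_1 − ΔH_2 = −1901 kJ, so reaction 1 has the more negative ΔH; |ΔH_1 − ΔH_2| = 1901 kJ.

Reaction 1, by 1901 kJ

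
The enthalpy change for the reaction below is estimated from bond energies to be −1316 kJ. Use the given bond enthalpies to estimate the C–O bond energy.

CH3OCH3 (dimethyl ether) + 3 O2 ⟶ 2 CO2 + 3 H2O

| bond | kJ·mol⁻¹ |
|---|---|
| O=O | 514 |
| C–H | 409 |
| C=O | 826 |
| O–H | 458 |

Let D be the C–O bond energy.
Σ(broken) = 6×409 + 2×D + 3×514 = 3996 + 2D
Σ(formed) = 4×826 + 6×458 = 6052
ΔH = Σ(broken) − Σ(formed) = (3996 + 2D) − (6052) = −2056 + 2D
Setting this equal to −1316 kJ gives 2D = 740, so D = 370 kJ/mol.

D(C–O) ≈ 370 kJ/mol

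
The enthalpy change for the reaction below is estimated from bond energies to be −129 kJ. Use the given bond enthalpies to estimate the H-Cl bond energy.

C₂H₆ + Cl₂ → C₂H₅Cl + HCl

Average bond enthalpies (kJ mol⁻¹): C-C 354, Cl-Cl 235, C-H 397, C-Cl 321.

D(H-Cl) ≈ 440 kJ/mol

Let D be the H-Cl bond energy.
Σ(broken) = 1×354 + 6×397 + 1×235 = 2971
Σ(formed) = 1×354 + 1×321 + 5×397 + 1×D = 2660 + D
ΔH = Σ(broken) − Σ(formed) = (2971) − (2660 + D) = +311 − D
Setting this equal to −129 kJ gives D = 440 kJ/mol.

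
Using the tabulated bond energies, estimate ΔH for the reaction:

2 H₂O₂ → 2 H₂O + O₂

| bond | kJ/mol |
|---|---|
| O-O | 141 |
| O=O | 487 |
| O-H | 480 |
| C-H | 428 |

Bonds broken (reactants):
  O-H: 4 × 480 = 1920
  O-O: 2 × 141 = 282
  Σ(broken) = 2202 kJ
Bonds formed (products):
  O-H: 4 × 480 = 1920
  O=O: 1 × 487 = 487
  Σ(formed) = 2407 kJ
ΔH = Σ(broken) − Σ(formed) = 2202 − 2407 = −205 kJ

ΔH ≈ −205 kJ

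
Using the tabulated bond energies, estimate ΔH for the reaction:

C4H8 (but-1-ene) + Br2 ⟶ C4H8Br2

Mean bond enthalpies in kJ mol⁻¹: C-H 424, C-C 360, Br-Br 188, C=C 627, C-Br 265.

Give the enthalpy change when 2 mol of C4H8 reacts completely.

Bonds broken (reactants):
  Br-Br: 1 × 188 = 188
  C-C: 2 × 360 = 720
  C-H: 8 × 424 = 3392
  C=C: 1 × 627 = 627
  Σ(broken) = 4927 kJ
Bonds formed (products):
  C-Br: 2 × 265 = 530
  C-C: 3 × 360 = 1080
  C-H: 8 × 424 = 3392
  Σ(formed) = 5002 kJ
ΔH = Σ(broken) − Σ(formed) = 4927 − 5002 = −75 kJ
For 2× the reaction as written: 2 × (−75) = −150 kJ

ΔH = −150 kJ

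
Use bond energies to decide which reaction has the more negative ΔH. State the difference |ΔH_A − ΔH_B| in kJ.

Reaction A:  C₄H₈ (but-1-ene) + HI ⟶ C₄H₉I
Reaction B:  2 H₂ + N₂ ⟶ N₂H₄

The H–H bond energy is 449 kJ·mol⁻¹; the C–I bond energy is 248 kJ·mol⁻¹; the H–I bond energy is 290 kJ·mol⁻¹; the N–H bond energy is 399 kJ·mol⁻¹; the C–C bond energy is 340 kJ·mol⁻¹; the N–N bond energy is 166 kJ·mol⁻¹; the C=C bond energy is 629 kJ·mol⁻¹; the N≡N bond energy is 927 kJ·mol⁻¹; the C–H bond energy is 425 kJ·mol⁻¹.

Reaction A:
  Bonds broken (reactants):
    C–C: 2 × 340 = 680
    C–H: 8 × 425 = 3400
    C=C: 1 × 629 = 629
    H–I: 1 × 290 = 290
    Σ(broken) = 4999 kJ
  Bonds formed (products):
    C–C: 3 × 340 = 1020
    C–H: 9 × 425 = 3825
    C–I: 1 × 248 = 248
    Σ(formed) = 5093 kJ
  ΔH_A = 4999 − 5093 = −94 kJ
Reaction B:
  Bonds broken (reactants):
    H–H: 2 × 449 = 898
    N≡N: 1 × 927 = 927
    Σ(broken) = 1825 kJ
  Bonds formed (products):
    N–H: 4 × 399 = 1596
    N–N: 1 × 166 = 166
    Σ(formed) = 1762 kJ
  ΔH_B = 1825 − 1762 = +63 kJ
ΔH_A − ΔH_B = −157 kJ, so reaction A has the more negative ΔH; |ΔH_A − ΔH_B| = 157 kJ.

Reaction A, by 157 kJ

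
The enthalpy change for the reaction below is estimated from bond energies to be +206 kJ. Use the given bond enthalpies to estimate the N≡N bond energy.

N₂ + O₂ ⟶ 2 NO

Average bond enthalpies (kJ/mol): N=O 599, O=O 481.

D(N≡N) ≈ 923 kJ/mol

Let D be the N≡N bond energy.
Σ(broken) = 1×D + 1×481 = 481 + D
Σ(formed) = 2×599 = 1198
ΔH = Σ(broken) − Σ(formed) = (481 + D) − (1198) = −717 + D
Setting this equal to +206 kJ gives D = 923 kJ/mol.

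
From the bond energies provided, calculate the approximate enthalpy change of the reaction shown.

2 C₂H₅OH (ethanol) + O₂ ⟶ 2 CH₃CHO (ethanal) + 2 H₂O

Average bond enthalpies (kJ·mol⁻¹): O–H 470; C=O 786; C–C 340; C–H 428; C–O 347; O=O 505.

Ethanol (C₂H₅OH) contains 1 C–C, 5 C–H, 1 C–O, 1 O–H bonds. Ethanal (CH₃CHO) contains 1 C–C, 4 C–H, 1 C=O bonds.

ΔH ≈ −457 kJ

Bonds broken (reactants):
  C–C: 2 × 340 = 680
  C–H: 10 × 428 = 4280
  C–O: 2 × 347 = 694
  O–H: 2 × 470 = 940
  O=O: 1 × 505 = 505
  Σ(broken) = 7099 kJ
Bonds formed (products):
  C–C: 2 × 340 = 680
  C–H: 8 × 428 = 3424
  C=O: 2 × 786 = 1572
  O–H: 4 × 470 = 1880
  Σ(formed) = 7556 kJ
ΔH = Σ(broken) − Σ(formed) = 7099 − 7556 = −457 kJ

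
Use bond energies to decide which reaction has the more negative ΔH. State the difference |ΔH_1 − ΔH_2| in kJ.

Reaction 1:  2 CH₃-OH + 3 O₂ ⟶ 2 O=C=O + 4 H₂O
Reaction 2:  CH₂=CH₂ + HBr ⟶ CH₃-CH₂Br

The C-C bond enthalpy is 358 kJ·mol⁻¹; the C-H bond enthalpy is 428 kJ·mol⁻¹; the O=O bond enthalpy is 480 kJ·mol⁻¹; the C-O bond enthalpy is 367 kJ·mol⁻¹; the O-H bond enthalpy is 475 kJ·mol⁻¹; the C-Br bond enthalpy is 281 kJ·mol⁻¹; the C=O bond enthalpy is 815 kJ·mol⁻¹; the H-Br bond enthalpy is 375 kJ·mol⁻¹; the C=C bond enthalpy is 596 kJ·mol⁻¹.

Reaction 1, by 1272 kJ

Reaction 1:
  Bonds broken (reactants):
    C-H: 6 × 428 = 2568
    C-O: 2 × 367 = 734
    O-H: 2 × 475 = 950
    O=O: 3 × 480 = 1440
    Σ(broken) = 5692 kJ
  Bonds formed (products):
    C=O: 4 × 815 = 3260
    O-H: 8 × 475 = 3800
    Σ(formed) = 7060 kJ
  ΔH_1 = 5692 − 7060 = −1368 kJ
Reaction 2:
  Bonds broken (reactants):
    C-H: 4 × 428 = 1712
    C=C: 1 × 596 = 596
    H-Br: 1 × 375 = 375
    Σ(broken) = 2683 kJ
  Bonds formed (products):
    C-Br: 1 × 281 = 281
    C-C: 1 × 358 = 358
    C-H: 5 × 428 = 2140
    Σ(formed) = 2779 kJ
  ΔH_2 = 2683 − 2779 = −96 kJ
ΔH_1 − ΔH_2 = −1272 kJ, so reaction 1 has the more negative ΔH; |ΔH_1 − ΔH_2| = 1272 kJ.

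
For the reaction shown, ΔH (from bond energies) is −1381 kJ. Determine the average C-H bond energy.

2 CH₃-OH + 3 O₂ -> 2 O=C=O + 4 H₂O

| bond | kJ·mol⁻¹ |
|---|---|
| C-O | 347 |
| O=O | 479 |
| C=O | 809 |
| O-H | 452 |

D(C-H) ≈ 406 kJ/mol

Let D be the C-H bond energy.
Σ(broken) = 6×D + 2×347 + 2×452 + 3×479 = 3035 + 6D
Σ(formed) = 4×809 + 8×452 = 6852
ΔH = Σ(broken) − Σ(formed) = (3035 + 6D) − (6852) = −3817 + 6D
Setting this equal to −1381 kJ gives 6D = 2436, so D = 406 kJ/mol.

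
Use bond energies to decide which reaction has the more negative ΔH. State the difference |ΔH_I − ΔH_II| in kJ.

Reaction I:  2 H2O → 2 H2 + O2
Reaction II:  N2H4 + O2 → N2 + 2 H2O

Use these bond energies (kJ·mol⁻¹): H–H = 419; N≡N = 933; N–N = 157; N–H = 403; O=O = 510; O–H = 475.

Reaction II, by 1106 kJ

Reaction I:
  Bonds broken (reactants):
    O–H: 4 × 475 = 1900
    Σ(broken) = 1900 kJ
  Bonds formed (products):
    H–H: 2 × 419 = 838
    O=O: 1 × 510 = 510
    Σ(formed) = 1348 kJ
  ΔH_I = 1900 − 1348 = +552 kJ
Reaction II:
  Bonds broken (reactants):
    N–H: 4 × 403 = 1612
    N–N: 1 × 157 = 157
    O=O: 1 × 510 = 510
    Σ(broken) = 2279 kJ
  Bonds formed (products):
    N≡N: 1 × 933 = 933
    O–H: 4 × 475 = 1900
    Σ(formed) = 2833 kJ
  ΔH_II = 2279 − 2833 = −554 kJ
ΔH_I − ΔH_II = +1106 kJ, so reaction II has the more negative ΔH; |ΔH_I − ΔH_II| = 1106 kJ.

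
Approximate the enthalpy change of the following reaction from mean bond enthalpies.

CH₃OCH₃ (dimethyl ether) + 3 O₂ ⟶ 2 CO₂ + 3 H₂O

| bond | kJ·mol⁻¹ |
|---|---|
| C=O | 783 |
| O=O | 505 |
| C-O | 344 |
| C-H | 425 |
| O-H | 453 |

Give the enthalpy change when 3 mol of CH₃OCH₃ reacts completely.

ΔH = −3291 kJ

Bonds broken (reactants):
  C-H: 6 × 425 = 2550
  C-O: 2 × 344 = 688
  O=O: 3 × 505 = 1515
  Σ(broken) = 4753 kJ
Bonds formed (products):
  C=O: 4 × 783 = 3132
  O-H: 6 × 453 = 2718
  Σ(formed) = 5850 kJ
ΔH = Σ(broken) − Σ(formed) = 4753 − 5850 = −1097 kJ
For 3× the reaction as written: 3 × (−1097) = −3291 kJ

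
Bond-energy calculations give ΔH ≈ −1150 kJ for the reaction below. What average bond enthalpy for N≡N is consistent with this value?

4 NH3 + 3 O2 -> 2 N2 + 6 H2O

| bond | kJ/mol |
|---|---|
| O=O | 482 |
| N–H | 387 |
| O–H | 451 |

Let D be the N≡N bond energy.
Σ(broken) = 12×387 + 3×482 = 6090
Σ(formed) = 2×D + 12×451 = 5412 + 2D
ΔH = Σ(broken) − Σ(formed) = (6090) − (5412 + 2D) = +678 − 2D
Setting this equal to −1150 kJ gives 2D = 1828, so D = 914 kJ/mol.

D(N≡N) ≈ 914 kJ/mol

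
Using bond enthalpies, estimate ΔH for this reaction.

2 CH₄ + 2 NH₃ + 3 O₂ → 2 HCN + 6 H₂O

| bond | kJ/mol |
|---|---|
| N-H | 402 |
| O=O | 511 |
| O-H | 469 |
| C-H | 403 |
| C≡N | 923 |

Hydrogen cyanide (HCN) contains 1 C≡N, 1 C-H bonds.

Bonds broken (reactants):
  C-H: 8 × 403 = 3224
  N-H: 6 × 402 = 2412
  O=O: 3 × 511 = 1533
  Σ(broken) = 7169 kJ
Bonds formed (products):
  C≡N: 2 × 923 = 1846
  C-H: 2 × 403 = 806
  O-H: 12 × 469 = 5628
  Σ(formed) = 8280 kJ
ΔH = Σ(broken) − Σ(formed) = 7169 − 8280 = −1111 kJ

ΔH ≈ −1111 kJ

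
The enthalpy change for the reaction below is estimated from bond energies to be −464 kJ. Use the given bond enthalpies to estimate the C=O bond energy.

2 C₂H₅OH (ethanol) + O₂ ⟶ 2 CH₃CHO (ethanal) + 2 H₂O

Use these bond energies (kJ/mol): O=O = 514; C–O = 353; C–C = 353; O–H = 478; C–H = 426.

D(C=O) ≈ 790 kJ/mol

Let D be the C=O bond energy.
Σ(broken) = 2×353 + 10×426 + 2×353 + 2×478 + 1×514 = 7142
Σ(formed) = 2×353 + 8×426 + 2×D + 4×478 = 6026 + 2D
ΔH = Σ(broken) − Σ(formed) = (7142) − (6026 + 2D) = +1116 − 2D
Setting this equal to −464 kJ gives 2D = 1580, so D = 790 kJ/mol.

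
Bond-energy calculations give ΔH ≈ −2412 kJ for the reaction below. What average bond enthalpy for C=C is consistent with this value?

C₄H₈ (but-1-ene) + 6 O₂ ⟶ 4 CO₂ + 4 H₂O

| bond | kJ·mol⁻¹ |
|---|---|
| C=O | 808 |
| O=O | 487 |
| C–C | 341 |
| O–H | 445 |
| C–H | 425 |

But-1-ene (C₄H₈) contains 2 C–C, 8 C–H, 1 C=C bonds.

D(C=C) ≈ 608 kJ/mol

Let D be the C=C bond energy.
Σ(broken) = 2×341 + 8×425 + 1×D + 6×487 = 7004 + D
Σ(formed) = 8×808 + 8×445 = 10024
ΔH = Σ(broken) − Σ(formed) = (7004 + D) − (10024) = −3020 + D
Setting this equal to −2412 kJ gives D = 608 kJ/mol.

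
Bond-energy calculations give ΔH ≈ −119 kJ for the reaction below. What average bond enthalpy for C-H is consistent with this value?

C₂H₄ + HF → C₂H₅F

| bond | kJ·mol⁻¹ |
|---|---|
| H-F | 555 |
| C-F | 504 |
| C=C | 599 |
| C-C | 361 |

Let D be the C-H bond energy.
Σ(broken) = 4×D + 1×599 + 1×555 = 1154 + 4D
Σ(formed) = 1×361 + 1×504 + 5×D = 865 + 5D
ΔH = Σ(broken) − Σ(formed) = (1154 + 4D) − (865 + 5D) = +289 − D
Setting this equal to −119 kJ gives D = 408 kJ/mol.

D(C-H) ≈ 408 kJ/mol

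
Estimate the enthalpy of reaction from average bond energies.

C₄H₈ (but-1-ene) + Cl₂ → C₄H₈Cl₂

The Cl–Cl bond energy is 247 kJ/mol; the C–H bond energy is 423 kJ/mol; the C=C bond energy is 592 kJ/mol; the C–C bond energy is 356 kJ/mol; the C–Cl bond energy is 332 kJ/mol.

Bonds broken (reactants):
  C–C: 2 × 356 = 712
  C–H: 8 × 423 = 3384
  C=C: 1 × 592 = 592
  Cl–Cl: 1 × 247 = 247
  Σ(broken) = 4935 kJ
Bonds formed (products):
  C–C: 3 × 356 = 1068
  C–Cl: 2 × 332 = 664
  C–H: 8 × 423 = 3384
  Σ(formed) = 5116 kJ
ΔH = Σ(broken) − Σ(formed) = 4935 − 5116 = −181 kJ

ΔH ≈ −181 kJ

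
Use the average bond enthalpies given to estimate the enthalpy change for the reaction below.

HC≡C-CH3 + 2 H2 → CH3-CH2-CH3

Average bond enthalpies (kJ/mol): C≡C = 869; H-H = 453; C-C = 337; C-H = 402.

Bonds broken (reactants):
  C≡C: 1 × 869 = 869
  C-C: 1 × 337 = 337
  C-H: 4 × 402 = 1608
  H-H: 2 × 453 = 906
  Σ(broken) = 3720 kJ
Bonds formed (products):
  C-C: 2 × 337 = 674
  C-H: 8 × 402 = 3216
  Σ(formed) = 3890 kJ
ΔH = Σ(broken) − Σ(formed) = 3720 − 3890 = −170 kJ

ΔH ≈ −170 kJ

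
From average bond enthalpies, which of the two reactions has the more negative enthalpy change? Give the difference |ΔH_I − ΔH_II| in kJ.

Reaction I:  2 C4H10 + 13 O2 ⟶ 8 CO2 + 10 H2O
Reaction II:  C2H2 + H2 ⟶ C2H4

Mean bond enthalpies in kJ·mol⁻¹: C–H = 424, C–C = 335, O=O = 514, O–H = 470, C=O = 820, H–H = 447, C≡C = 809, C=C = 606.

Reaction I, by 5150 kJ

Reaction I:
  Bonds broken (reactants):
    C–C: 6 × 335 = 2010
    C–H: 20 × 424 = 8480
    O=O: 13 × 514 = 6682
    Σ(broken) = 17172 kJ
  Bonds formed (products):
    C=O: 16 × 820 = 13120
    O–H: 20 × 470 = 9400
    Σ(formed) = 22520 kJ
  ΔH_I = 17172 − 22520 = −5348 kJ
Reaction II:
  Bonds broken (reactants):
    C≡C: 1 × 809 = 809
    C–H: 2 × 424 = 848
    H–H: 1 × 447 = 447
    Σ(broken) = 2104 kJ
  Bonds formed (products):
    C–H: 4 × 424 = 1696
    C=C: 1 × 606 = 606
    Σ(formed) = 2302 kJ
  ΔH_II = 2104 − 2302 = −198 kJ
ΔH_I − ΔH_II = −5150 kJ, so reaction I has the more negative ΔH; |ΔH_I − ΔH_II| = 5150 kJ.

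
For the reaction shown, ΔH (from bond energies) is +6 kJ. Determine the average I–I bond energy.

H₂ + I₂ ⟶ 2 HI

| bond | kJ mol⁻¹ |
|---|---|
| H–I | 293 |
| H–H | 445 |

D(I–I) ≈ 147 kJ/mol

Let D be the I–I bond energy.
Σ(broken) = 1×445 + 1×D = 445 + D
Σ(formed) = 2×293 = 586
ΔH = Σ(broken) − Σ(formed) = (445 + D) − (586) = −141 + D
Setting this equal to +6 kJ gives D = 147 kJ/mol.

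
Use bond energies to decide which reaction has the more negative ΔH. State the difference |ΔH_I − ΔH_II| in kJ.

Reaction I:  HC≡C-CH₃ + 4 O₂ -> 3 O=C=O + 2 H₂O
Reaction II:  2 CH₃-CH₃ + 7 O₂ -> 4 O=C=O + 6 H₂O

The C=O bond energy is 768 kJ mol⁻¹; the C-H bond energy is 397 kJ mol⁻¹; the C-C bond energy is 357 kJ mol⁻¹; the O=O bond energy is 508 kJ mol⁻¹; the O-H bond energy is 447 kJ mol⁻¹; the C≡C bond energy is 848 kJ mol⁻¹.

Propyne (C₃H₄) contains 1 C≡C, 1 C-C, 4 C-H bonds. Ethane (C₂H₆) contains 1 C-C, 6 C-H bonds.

Reaction II, by 903 kJ

Reaction I:
  Bonds broken (reactants):
    C≡C: 1 × 848 = 848
    C-C: 1 × 357 = 357
    C-H: 4 × 397 = 1588
    O=O: 4 × 508 = 2032
    Σ(broken) = 4825 kJ
  Bonds formed (products):
    C=O: 6 × 768 = 4608
    O-H: 4 × 447 = 1788
    Σ(formed) = 6396 kJ
  ΔH_I = 4825 − 6396 = −1571 kJ
Reaction II:
  Bonds broken (reactants):
    C-C: 2 × 357 = 714
    C-H: 12 × 397 = 4764
    O=O: 7 × 508 = 3556
    Σ(broken) = 9034 kJ
  Bonds formed (products):
    C=O: 8 × 768 = 6144
    O-H: 12 × 447 = 5364
    Σ(formed) = 11508 kJ
  ΔH_II = 9034 − 11508 = −2474 kJ
ΔH_I − ΔH_II = +903 kJ, so reaction II has the more negative ΔH; |ΔH_I − ΔH_II| = 903 kJ.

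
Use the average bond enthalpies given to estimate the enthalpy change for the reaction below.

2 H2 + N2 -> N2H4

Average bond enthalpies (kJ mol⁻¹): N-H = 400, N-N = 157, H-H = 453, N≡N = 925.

ΔH ≈ +74 kJ

Bonds broken (reactants):
  H-H: 2 × 453 = 906
  N≡N: 1 × 925 = 925
  Σ(broken) = 1831 kJ
Bonds formed (products):
  N-H: 4 × 400 = 1600
  N-N: 1 × 157 = 157
  Σ(formed) = 1757 kJ
ΔH = Σ(broken) − Σ(formed) = 1831 − 1757 = +74 kJ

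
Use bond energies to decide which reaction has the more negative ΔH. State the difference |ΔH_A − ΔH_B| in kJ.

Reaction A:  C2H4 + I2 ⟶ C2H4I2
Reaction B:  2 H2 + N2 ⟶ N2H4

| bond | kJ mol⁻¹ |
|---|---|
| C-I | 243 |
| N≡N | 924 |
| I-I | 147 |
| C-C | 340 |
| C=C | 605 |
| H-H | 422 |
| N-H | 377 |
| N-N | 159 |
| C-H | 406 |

Reaction A, by 175 kJ

Reaction A:
  Bonds broken (reactants):
    C-H: 4 × 406 = 1624
    C=C: 1 × 605 = 605
    I-I: 1 × 147 = 147
    Σ(broken) = 2376 kJ
  Bonds formed (products):
    C-C: 1 × 340 = 340
    C-H: 4 × 406 = 1624
    C-I: 2 × 243 = 486
    Σ(formed) = 2450 kJ
  ΔH_A = 2376 − 2450 = −74 kJ
Reaction B:
  Bonds broken (reactants):
    H-H: 2 × 422 = 844
    N≡N: 1 × 924 = 924
    Σ(broken) = 1768 kJ
  Bonds formed (products):
    N-H: 4 × 377 = 1508
    N-N: 1 × 159 = 159
    Σ(formed) = 1667 kJ
  ΔH_B = 1768 − 1667 = +101 kJ
ΔH_A − ΔH_B = −175 kJ, so reaction A has the more negative ΔH; |ΔH_A − ΔH_B| = 175 kJ.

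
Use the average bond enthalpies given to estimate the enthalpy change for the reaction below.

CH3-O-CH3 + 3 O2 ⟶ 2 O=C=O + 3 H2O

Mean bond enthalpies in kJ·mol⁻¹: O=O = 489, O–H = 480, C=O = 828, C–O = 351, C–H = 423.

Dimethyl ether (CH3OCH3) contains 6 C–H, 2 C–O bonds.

ΔH ≈ −1485 kJ

Bonds broken (reactants):
  C–H: 6 × 423 = 2538
  C–O: 2 × 351 = 702
  O=O: 3 × 489 = 1467
  Σ(broken) = 4707 kJ
Bonds formed (products):
  C=O: 4 × 828 = 3312
  O–H: 6 × 480 = 2880
  Σ(formed) = 6192 kJ
ΔH = Σ(broken) − Σ(formed) = 4707 − 6192 = −1485 kJ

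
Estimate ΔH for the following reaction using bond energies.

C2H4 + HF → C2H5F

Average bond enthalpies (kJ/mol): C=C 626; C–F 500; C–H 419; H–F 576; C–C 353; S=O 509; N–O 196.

ΔH ≈ −70 kJ

Bonds broken (reactants):
  C–H: 4 × 419 = 1676
  C=C: 1 × 626 = 626
  H–F: 1 × 576 = 576
  Σ(broken) = 2878 kJ
Bonds formed (products):
  C–C: 1 × 353 = 353
  C–F: 1 × 500 = 500
  C–H: 5 × 419 = 2095
  Σ(formed) = 2948 kJ
ΔH = Σ(broken) − Σ(formed) = 2878 − 2948 = −70 kJ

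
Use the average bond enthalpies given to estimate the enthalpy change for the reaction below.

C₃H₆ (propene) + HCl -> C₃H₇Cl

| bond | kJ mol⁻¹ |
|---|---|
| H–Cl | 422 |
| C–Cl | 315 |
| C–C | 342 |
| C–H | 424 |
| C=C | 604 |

ΔH ≈ −55 kJ

Bonds broken (reactants):
  C–C: 1 × 342 = 342
  C–H: 6 × 424 = 2544
  C=C: 1 × 604 = 604
  H–Cl: 1 × 422 = 422
  Σ(broken) = 3912 kJ
Bonds formed (products):
  C–C: 2 × 342 = 684
  C–Cl: 1 × 315 = 315
  C–H: 7 × 424 = 2968
  Σ(formed) = 3967 kJ
ΔH = Σ(broken) − Σ(formed) = 3912 − 3967 = −55 kJ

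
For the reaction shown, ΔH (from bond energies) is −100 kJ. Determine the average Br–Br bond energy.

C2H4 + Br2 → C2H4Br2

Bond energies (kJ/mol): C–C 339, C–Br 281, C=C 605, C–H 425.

Let D be the Br–Br bond energy.
Σ(broken) = 1×D + 4×425 + 1×605 = 2305 + D
Σ(formed) = 2×281 + 1×339 + 4×425 = 2601
ΔH = Σ(broken) − Σ(formed) = (2305 + D) − (2601) = −296 + D
Setting this equal to −100 kJ gives D = 196 kJ/mol.

D(Br–Br) ≈ 196 kJ/mol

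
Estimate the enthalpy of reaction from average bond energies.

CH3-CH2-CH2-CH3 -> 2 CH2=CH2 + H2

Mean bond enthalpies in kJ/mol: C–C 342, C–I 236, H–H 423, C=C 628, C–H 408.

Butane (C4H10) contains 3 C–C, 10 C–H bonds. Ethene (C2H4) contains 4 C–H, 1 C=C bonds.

ΔH ≈ +163 kJ

Bonds broken (reactants):
  C–C: 3 × 342 = 1026
  C–H: 10 × 408 = 4080
  Σ(broken) = 5106 kJ
Bonds formed (products):
  C–H: 8 × 408 = 3264
  C=C: 2 × 628 = 1256
  H–H: 1 × 423 = 423
  Σ(formed) = 4943 kJ
ΔH = Σ(broken) − Σ(formed) = 5106 − 4943 = +163 kJ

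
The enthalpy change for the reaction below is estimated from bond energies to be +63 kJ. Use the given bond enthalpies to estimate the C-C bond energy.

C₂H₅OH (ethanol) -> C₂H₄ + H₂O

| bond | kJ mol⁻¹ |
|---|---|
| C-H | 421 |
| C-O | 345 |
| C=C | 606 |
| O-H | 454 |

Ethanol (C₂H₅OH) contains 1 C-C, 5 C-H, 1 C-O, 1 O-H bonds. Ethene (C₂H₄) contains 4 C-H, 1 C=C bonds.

D(C-C) ≈ 357 kJ/mol

Let D be the C-C bond energy.
Σ(broken) = 1×D + 5×421 + 1×345 + 1×454 = 2904 + D
Σ(formed) = 4×421 + 1×606 + 2×454 = 3198
ΔH = Σ(broken) − Σ(formed) = (2904 + D) − (3198) = −294 + D
Setting this equal to +63 kJ gives D = 357 kJ/mol.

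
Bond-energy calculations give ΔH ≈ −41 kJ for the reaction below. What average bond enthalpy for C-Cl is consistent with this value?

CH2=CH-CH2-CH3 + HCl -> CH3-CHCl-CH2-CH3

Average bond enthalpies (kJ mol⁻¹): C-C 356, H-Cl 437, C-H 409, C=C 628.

D(C-Cl) ≈ 341 kJ/mol

Let D be the C-Cl bond energy.
Σ(broken) = 2×356 + 8×409 + 1×628 + 1×437 = 5049
Σ(formed) = 3×356 + 1×D + 9×409 = 4749 + D
ΔH = Σ(broken) − Σ(formed) = (5049) − (4749 + D) = +300 − D
Setting this equal to −41 kJ gives D = 341 kJ/mol.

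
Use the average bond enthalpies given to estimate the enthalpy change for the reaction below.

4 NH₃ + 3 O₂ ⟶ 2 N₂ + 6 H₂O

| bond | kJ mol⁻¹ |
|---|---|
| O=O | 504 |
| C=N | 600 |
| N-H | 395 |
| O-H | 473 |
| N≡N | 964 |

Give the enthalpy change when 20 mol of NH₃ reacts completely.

Bonds broken (reactants):
  N-H: 12 × 395 = 4740
  O=O: 3 × 504 = 1512
  Σ(broken) = 6252 kJ
Bonds formed (products):
  N≡N: 2 × 964 = 1928
  O-H: 12 × 473 = 5676
  Σ(formed) = 7604 kJ
ΔH = Σ(broken) − Σ(formed) = 6252 − 7604 = −1352 kJ
For 5× the reaction as written: 5 × (−1352) = −6760 kJ

ΔH = −6760 kJ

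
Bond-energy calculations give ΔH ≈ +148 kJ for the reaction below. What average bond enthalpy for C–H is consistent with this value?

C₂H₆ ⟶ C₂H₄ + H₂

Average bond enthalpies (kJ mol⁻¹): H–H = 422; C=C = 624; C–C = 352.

D(C–H) ≈ 421 kJ/mol

Let D be the C–H bond energy.
Σ(broken) = 1×352 + 6×D = 352 + 6D
Σ(formed) = 4×D + 1×624 + 1×422 = 1046 + 4D
ΔH = Σ(broken) − Σ(formed) = (352 + 6D) − (1046 + 4D) = −694 + 2D
Setting this equal to +148 kJ gives 2D = 842, so D = 421 kJ/mol.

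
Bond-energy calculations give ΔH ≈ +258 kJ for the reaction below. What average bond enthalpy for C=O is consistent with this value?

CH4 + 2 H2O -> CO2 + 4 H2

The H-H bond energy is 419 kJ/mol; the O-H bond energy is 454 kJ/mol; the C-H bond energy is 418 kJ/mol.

Let D be the C=O bond energy.
Σ(broken) = 4×418 + 4×454 = 3488
Σ(formed) = 2×D + 4×419 = 1676 + 2D
ΔH = Σ(broken) − Σ(formed) = (3488) − (1676 + 2D) = +1812 − 2D
Setting this equal to +258 kJ gives 2D = 1554, so D = 777 kJ/mol.

D(C=O) ≈ 777 kJ/mol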